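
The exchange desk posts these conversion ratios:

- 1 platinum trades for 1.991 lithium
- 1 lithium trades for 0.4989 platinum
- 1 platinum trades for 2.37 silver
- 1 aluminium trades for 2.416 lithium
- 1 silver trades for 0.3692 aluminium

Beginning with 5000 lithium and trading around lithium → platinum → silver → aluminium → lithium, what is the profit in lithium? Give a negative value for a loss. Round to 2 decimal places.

5000 lithium × 0.4989 = 2494.5 platinum
2494.5 platinum × 2.37 = 5911.965 silver
5911.965 silver × 0.3692 = 2182.697478 aluminium
2182.697478 aluminium × 2.416 = 5273.397106848 lithium
Net change: 5273.397106848 − 5000 = 273.397106848 lithium

273.40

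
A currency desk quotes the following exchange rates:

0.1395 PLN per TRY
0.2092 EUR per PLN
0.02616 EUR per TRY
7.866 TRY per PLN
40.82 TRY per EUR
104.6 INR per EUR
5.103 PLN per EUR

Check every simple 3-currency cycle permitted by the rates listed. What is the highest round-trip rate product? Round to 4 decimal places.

1.1913

PLN→EUR→TRY→PLN: 0.2092 × 40.82 × 0.1395 = 1.19127
PLN→TRY→EUR→PLN: 7.866 × 0.02616 × 5.103 = 1.05007
Maximum is PLN→EUR→TRY→PLN at 1.1913; arbitrage exists.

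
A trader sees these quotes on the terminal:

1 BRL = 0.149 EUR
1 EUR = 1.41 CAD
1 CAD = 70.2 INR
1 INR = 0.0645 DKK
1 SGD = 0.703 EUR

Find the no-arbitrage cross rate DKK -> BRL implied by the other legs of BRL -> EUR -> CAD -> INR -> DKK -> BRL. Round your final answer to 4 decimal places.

1.0512

Known legs of the cycle: 0.149 × 1.41 × 70.2 × 0.0645 = 0.951266511
For no arbitrage the full-cycle product must be 1, so the missing rate is 1 / 0.951266511 ≈ 1.051230.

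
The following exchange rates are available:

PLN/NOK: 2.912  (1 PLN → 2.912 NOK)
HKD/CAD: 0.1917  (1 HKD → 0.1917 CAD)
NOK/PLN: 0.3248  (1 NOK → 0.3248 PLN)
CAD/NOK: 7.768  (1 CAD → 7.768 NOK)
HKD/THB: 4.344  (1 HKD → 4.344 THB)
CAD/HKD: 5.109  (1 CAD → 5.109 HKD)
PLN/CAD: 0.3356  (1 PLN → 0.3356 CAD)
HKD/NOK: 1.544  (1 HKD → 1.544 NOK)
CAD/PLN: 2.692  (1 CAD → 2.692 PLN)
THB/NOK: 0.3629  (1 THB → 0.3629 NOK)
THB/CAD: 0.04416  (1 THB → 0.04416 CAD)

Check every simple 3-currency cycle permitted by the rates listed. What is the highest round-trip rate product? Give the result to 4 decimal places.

0.9801

THB→CAD→HKD→THB: 0.04416 × 5.109 × 4.344 = 0.98006
NOK→PLN→CAD→NOK: 0.3248 × 0.3356 × 7.768 = 0.84673
Maximum is THB→CAD→HKD→THB at 0.9801; no arbitrage — every cycle loses value.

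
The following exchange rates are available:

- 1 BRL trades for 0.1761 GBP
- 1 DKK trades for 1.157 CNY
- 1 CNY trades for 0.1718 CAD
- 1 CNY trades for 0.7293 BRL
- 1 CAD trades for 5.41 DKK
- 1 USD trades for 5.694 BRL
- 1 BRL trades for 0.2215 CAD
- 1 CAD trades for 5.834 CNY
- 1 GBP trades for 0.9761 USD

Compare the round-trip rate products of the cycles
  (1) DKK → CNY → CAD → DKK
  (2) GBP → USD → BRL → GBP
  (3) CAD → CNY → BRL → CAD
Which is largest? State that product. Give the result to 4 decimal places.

(1) 1.157 × 0.1718 × 5.41 = 1.07536
(2) 0.9761 × 5.694 × 0.1761 = 0.97875
(3) 5.834 × 0.7293 × 0.2215 = 0.94242
Highest is cycle (1) at 1.0754 (>1, arbitrage).

1.0754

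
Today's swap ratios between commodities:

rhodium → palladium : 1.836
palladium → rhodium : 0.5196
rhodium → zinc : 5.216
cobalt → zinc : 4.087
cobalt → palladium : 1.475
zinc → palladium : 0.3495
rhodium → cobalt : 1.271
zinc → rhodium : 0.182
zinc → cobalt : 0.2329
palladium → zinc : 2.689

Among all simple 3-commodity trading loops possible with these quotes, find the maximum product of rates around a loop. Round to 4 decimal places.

cobalt→palladium→rhodium→cobalt: 1.475 × 0.5196 × 1.271 = 0.97411
rhodium→zinc→palladium→rhodium: 5.216 × 0.3495 × 0.5196 = 0.94723
cobalt→zinc→rhodium→cobalt: 4.087 × 0.182 × 1.271 = 0.94541
cobalt→palladium→zinc→cobalt: 1.475 × 2.689 × 0.2329 = 0.92375
rhodium→palladium→zinc→rhodium: 1.836 × 2.689 × 0.182 = 0.89853
Maximum is cobalt→palladium→rhodium→cobalt at 0.9741; no arbitrage — every cycle loses value.

0.9741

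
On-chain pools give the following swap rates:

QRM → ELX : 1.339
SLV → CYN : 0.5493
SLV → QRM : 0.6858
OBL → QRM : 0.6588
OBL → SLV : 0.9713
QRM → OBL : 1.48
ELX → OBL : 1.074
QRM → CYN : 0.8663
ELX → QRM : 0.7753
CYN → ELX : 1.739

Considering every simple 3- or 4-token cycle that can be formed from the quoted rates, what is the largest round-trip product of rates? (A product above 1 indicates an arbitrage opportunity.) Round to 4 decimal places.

CYN→ELX→QRM→CYN: 1.739 × 0.7753 × 0.8663 = 1.16799
CYN→ELX→OBL→QRM→CYN: 1.739 × 1.074 × 0.6588 × 0.8663 = 1.06592
CYN→ELX→OBL→SLV→CYN: 1.739 × 1.074 × 0.9713 × 0.5493 = 0.99648
SLV→QRM→OBL→SLV: 0.6858 × 1.48 × 0.9713 = 0.98585
SLV→QRM→ELX→OBL→SLV: 0.6858 × 1.339 × 1.074 × 0.9713 = 0.95793
ELX→OBL→QRM→ELX: 1.074 × 0.6588 × 1.339 = 0.94741
Maximum is CYN→ELX→QRM→CYN at 1.1680; arbitrage exists.

1.1680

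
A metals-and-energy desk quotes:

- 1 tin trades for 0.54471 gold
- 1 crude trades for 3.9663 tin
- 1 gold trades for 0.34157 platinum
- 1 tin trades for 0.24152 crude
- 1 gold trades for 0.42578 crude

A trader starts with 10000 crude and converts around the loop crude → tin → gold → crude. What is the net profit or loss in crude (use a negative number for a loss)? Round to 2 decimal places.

10000 crude × 3.9663 = 39663 tin
39663 tin × 0.54471 = 21604.83273 gold
21604.83273 gold × 0.42578 = 9198.9056797794 crude
Net change: 9198.9056797794 − 10000 = -801.0943202206 crude

-801.09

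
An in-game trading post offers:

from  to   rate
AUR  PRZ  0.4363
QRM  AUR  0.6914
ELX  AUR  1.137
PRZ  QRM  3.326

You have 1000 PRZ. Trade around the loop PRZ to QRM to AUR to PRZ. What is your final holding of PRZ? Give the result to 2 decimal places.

1003.31

1000 PRZ × 3.326 = 3326 QRM
3326 QRM × 0.6914 = 2299.5964 AUR
2299.5964 AUR × 0.4363 = 1003.31390932 PRZ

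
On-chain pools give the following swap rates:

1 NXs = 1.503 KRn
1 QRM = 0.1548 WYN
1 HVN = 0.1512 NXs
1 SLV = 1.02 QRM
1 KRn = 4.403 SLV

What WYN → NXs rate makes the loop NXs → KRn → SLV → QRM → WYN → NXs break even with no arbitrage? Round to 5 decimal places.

Known legs of the cycle: 1.503 × 4.403 × 1.02 × 0.1548 = 1.044909780264
For no arbitrage the full-cycle product must be 1, so the missing rate is 1 / 1.044909780264 ≈ 0.9570204.

0.95702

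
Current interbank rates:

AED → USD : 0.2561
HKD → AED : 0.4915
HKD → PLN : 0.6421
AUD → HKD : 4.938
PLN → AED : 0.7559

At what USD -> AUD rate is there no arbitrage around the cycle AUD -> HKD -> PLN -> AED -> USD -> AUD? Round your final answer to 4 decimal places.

1.6292

Known legs of the cycle: 4.938 × 0.6421 × 0.7559 × 0.2561 = 0.613801123915902
For no arbitrage the full-cycle product must be 1, so the missing rate is 1 / 0.613801123915902 ≈ 1.629192.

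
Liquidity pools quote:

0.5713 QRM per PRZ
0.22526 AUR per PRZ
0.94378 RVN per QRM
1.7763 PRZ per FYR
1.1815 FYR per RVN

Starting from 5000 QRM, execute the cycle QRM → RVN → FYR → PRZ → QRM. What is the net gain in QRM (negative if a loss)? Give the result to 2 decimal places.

5000 QRM × 0.94378 = 4718.9 RVN
4718.9 RVN × 1.1815 = 5575.38035 FYR
5575.38035 FYR × 1.7763 = 9903.548115705 PRZ
9903.548115705 PRZ × 0.5713 = 5657.8970385022665 QRM
Net change: 5657.8970385022665 − 5000 = 657.8970385022665 QRM

657.90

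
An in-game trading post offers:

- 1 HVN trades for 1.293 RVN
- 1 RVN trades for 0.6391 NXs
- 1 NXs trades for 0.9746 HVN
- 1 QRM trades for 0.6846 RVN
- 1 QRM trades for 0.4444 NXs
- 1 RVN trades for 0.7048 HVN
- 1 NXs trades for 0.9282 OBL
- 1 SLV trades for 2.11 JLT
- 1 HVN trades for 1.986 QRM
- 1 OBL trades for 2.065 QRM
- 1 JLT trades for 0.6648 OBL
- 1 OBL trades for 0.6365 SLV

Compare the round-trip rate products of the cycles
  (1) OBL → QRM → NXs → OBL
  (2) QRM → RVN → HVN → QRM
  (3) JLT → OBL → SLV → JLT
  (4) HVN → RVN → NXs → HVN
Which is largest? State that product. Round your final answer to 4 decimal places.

0.9583

(1) 2.065 × 0.4444 × 0.9282 = 0.85180
(2) 0.6846 × 0.7048 × 1.986 = 0.95826
(3) 0.6648 × 0.6365 × 2.11 = 0.89284
(4) 1.293 × 0.6391 × 0.9746 = 0.80537
Highest is cycle (2) at 0.9583 (≤1, no arbitrage).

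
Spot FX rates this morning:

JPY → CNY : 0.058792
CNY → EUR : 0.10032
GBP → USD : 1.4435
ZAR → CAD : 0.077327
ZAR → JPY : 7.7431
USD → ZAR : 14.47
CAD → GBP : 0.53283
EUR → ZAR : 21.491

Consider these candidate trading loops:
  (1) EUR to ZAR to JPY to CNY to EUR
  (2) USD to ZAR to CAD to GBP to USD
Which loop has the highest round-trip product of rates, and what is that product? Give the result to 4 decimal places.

0.9815

(1) 21.491 × 7.7431 × 0.058792 × 0.10032 = 0.98147
(2) 14.47 × 0.077327 × 0.53283 × 1.4435 = 0.86061
Highest is cycle (1) at 0.9815 (≤1, no arbitrage).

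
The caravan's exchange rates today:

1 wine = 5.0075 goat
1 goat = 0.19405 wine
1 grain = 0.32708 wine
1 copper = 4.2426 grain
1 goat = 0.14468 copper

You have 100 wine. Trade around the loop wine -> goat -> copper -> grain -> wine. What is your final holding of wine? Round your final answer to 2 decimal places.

100.53

100 wine × 5.0075 = 500.75 goat
500.75 goat × 0.14468 = 72.44851 copper
72.44851 copper × 4.2426 = 307.370048526 grain
307.370048526 grain × 0.32708 = 100.53459547188408 wine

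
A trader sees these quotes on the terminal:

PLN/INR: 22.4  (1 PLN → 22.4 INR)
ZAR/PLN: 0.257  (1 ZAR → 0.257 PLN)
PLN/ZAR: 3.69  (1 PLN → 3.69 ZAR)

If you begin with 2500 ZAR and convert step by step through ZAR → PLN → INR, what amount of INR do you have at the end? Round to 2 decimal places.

2500 ZAR × 0.257 = 642.5 PLN
642.5 PLN × 22.4 = 14392 INR

14392.00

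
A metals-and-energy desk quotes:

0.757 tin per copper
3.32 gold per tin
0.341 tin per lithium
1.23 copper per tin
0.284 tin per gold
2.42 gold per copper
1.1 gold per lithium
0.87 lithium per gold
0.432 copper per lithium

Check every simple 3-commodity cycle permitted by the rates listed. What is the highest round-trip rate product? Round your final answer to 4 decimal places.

0.9849

tin→gold→lithium→tin: 3.32 × 0.87 × 0.341 = 0.98494
copper→gold→lithium→copper: 2.42 × 0.87 × 0.432 = 0.90953
copper→gold→tin→copper: 2.42 × 0.284 × 1.23 = 0.84535
Maximum is tin→gold→lithium→tin at 0.9849; no arbitrage — every cycle loses value.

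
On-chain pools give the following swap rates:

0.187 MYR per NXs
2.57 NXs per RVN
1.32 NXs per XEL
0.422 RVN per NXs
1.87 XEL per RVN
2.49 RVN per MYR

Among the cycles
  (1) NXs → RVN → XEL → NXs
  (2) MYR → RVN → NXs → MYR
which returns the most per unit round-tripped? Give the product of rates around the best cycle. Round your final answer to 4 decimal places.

(1) 0.422 × 1.87 × 1.32 = 1.04166
(2) 2.49 × 2.57 × 0.187 = 1.19667
Highest is cycle (2) at 1.1967 (>1, arbitrage).

1.1967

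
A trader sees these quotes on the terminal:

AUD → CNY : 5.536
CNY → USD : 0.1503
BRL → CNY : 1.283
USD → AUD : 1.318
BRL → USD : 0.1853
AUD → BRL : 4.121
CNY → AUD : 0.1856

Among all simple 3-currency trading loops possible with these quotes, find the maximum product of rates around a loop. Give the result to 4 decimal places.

1.0967

AUD→CNY→USD→AUD: 5.536 × 0.1503 × 1.318 = 1.09666
BRL→USD→AUD→BRL: 0.1853 × 1.318 × 4.121 = 1.00645
BRL→CNY→AUD→BRL: 1.283 × 0.1856 × 4.121 = 0.98131
Maximum is AUD→CNY→USD→AUD at 1.0967; arbitrage exists.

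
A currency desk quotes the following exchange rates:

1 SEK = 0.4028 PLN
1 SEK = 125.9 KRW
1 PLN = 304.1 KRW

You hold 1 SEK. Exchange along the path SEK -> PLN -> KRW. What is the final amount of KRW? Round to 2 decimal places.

1 SEK × 0.4028 = 0.4028 PLN
0.4028 PLN × 304.1 = 122.49148 KRW

122.49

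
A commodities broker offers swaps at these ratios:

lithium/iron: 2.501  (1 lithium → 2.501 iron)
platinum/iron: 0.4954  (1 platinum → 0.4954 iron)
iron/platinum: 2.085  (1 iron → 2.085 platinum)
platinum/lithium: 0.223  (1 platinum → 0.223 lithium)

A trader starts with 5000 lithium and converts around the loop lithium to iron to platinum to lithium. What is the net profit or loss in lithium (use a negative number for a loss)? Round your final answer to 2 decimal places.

5000 lithium × 2.501 = 12505 iron
12505 iron × 2.085 = 26072.925 platinum
26072.925 platinum × 0.223 = 5814.262275 lithium
Net change: 5814.262275 − 5000 = 814.262275 lithium

814.26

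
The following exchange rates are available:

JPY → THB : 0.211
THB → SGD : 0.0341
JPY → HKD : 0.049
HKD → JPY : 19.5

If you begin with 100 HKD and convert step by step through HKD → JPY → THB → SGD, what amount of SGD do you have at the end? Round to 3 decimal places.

100 HKD × 19.5 = 1950 JPY
1950 JPY × 0.211 = 411.45 THB
411.45 THB × 0.0341 = 14.030445 SGD

14.030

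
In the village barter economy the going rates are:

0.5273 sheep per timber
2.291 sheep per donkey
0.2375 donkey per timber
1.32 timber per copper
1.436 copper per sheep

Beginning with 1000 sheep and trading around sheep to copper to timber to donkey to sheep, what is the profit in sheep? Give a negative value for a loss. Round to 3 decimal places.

31.376

1000 sheep × 1.436 = 1436 copper
1436 copper × 1.32 = 1895.52 timber
1895.52 timber × 0.2375 = 450.186 donkey
450.186 donkey × 2.291 = 1031.376126 sheep
Net change: 1031.376126 − 1000 = 31.376126 sheep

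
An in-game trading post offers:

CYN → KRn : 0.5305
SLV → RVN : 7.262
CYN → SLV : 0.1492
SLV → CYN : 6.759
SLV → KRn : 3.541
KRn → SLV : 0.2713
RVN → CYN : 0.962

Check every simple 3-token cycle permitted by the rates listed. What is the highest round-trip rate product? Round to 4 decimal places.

RVN→CYN→SLV→RVN: 0.962 × 0.1492 × 7.262 = 1.04232
KRn→SLV→CYN→KRn: 0.2713 × 6.759 × 0.5305 = 0.97279
Maximum is RVN→CYN→SLV→RVN at 1.0423; arbitrage exists.

1.0423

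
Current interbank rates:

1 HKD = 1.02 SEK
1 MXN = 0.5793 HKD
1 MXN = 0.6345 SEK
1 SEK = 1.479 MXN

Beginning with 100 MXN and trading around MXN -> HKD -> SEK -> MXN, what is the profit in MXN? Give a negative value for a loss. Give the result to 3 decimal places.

100 MXN × 0.5793 = 57.93 HKD
57.93 HKD × 1.02 = 59.0886 SEK
59.0886 SEK × 1.479 = 87.3920394 MXN
Net change: 87.3920394 − 100 = -12.6079606 MXN

-12.608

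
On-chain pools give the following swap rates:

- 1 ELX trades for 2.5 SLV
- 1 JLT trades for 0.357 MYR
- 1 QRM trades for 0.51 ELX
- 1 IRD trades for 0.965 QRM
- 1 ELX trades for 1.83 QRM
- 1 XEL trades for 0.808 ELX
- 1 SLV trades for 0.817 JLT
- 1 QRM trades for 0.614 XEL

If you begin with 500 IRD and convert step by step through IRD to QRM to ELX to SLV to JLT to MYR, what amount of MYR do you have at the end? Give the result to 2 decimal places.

500 IRD × 0.965 = 482.5 QRM
482.5 QRM × 0.51 = 246.075 ELX
246.075 ELX × 2.5 = 615.1875 SLV
615.1875 SLV × 0.817 = 502.6081875 JLT
502.6081875 JLT × 0.357 = 179.4311229375 MYR

179.43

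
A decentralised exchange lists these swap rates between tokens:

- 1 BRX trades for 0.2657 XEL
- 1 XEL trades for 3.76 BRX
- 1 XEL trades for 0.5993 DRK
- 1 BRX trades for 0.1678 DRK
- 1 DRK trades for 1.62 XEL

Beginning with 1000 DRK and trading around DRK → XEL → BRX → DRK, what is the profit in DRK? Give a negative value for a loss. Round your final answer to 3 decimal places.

1000 DRK × 1.62 = 1620 XEL
1620 XEL × 3.76 = 6091.2 BRX
6091.2 BRX × 0.1678 = 1022.10336 DRK
Net change: 1022.10336 − 1000 = 22.10336 DRK

22.103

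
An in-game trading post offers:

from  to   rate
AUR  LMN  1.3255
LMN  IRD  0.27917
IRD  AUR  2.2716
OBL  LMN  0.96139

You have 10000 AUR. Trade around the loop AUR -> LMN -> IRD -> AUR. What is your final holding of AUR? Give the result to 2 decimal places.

8405.82

10000 AUR × 1.3255 = 13255 LMN
13255 LMN × 0.27917 = 3700.39835 IRD
3700.39835 IRD × 2.2716 = 8405.82489186 AUR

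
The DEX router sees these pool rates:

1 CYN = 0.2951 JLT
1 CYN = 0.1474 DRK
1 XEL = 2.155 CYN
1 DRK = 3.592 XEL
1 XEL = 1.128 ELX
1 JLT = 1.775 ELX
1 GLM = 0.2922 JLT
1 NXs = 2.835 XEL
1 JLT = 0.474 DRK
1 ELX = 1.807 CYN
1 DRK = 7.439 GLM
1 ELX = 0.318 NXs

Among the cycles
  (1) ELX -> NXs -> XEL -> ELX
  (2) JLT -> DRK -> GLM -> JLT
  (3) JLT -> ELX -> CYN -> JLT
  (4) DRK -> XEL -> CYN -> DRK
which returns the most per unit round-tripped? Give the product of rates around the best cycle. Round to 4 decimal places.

(1) 0.318 × 2.835 × 1.128 = 1.01693
(2) 0.474 × 7.439 × 0.2922 = 1.03032
(3) 1.775 × 1.807 × 0.2951 = 0.94651
(4) 3.592 × 2.155 × 0.1474 = 1.14099
Highest is cycle (4) at 1.1410 (>1, arbitrage).

1.1410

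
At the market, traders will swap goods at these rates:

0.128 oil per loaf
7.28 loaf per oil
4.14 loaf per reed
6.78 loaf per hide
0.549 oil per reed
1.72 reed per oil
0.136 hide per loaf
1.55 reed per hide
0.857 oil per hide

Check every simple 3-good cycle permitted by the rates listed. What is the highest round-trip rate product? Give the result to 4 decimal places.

0.9115

loaf→oil→reed→loaf: 0.128 × 1.72 × 4.14 = 0.91146
loaf→hide→reed→loaf: 0.136 × 1.55 × 4.14 = 0.87271
loaf→hide→oil→loaf: 0.136 × 0.857 × 7.28 = 0.84850
Maximum is loaf→oil→reed→loaf at 0.9115; no arbitrage — every cycle loses value.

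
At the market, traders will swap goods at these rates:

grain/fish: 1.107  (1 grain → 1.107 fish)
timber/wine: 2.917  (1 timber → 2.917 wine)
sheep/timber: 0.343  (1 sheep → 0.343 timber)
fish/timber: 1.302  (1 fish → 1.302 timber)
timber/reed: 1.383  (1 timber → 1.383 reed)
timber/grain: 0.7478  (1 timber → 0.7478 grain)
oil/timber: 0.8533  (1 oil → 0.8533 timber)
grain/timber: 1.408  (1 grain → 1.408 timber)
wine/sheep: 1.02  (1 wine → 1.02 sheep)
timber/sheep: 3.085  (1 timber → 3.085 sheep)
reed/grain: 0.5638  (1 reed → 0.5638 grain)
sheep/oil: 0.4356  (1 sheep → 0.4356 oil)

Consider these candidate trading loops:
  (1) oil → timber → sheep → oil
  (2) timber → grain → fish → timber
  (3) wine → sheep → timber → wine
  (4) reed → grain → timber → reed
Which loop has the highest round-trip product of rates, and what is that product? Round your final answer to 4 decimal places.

1.1467

(1) 0.8533 × 3.085 × 0.4356 = 1.14669
(2) 0.7478 × 1.107 × 1.302 = 1.07781
(3) 1.02 × 0.343 × 2.917 = 1.02054
(4) 0.5638 × 1.408 × 1.383 = 1.09787
Highest is cycle (1) at 1.1467 (>1, arbitrage).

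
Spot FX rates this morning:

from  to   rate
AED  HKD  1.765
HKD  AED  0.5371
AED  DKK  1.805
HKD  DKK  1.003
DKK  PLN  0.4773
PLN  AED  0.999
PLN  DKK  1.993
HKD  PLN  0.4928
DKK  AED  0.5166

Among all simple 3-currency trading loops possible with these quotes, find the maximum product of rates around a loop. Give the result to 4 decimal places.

AED→HKD→DKK→AED: 1.765 × 1.003 × 0.5166 = 0.91453
AED→HKD→PLN→AED: 1.765 × 0.4928 × 0.999 = 0.86892
AED→DKK→PLN→AED: 1.805 × 0.4773 × 0.999 = 0.86066
Maximum is AED→HKD→DKK→AED at 0.9145; no arbitrage — every cycle loses value.

0.9145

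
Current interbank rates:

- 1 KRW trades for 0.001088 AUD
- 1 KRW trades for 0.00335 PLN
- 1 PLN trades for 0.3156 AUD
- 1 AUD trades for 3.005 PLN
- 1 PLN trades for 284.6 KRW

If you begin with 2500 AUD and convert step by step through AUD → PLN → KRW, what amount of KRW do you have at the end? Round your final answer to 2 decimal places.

2138057.50

2500 AUD × 3.005 = 7512.5 PLN
7512.5 PLN × 284.6 = 2138057.5 KRW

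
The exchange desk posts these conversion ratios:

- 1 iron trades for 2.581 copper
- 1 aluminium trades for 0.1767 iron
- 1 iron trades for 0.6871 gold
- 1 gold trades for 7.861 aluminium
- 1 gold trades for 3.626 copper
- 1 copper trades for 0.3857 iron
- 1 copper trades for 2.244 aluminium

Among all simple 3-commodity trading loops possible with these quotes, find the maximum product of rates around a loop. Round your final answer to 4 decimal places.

1.0234

iron→copper→aluminium→iron: 2.581 × 2.244 × 0.1767 = 1.02340
iron→gold→copper→iron: 0.6871 × 3.626 × 0.3857 = 0.96094
iron→gold→aluminium→iron: 0.6871 × 7.861 × 0.1767 = 0.95441
Maximum is iron→copper→aluminium→iron at 1.0234; arbitrage exists.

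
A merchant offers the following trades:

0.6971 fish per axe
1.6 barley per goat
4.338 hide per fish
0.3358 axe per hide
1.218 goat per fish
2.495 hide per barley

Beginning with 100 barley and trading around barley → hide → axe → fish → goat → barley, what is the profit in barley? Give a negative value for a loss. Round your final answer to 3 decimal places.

13.819

100 barley × 2.495 = 249.5 hide
249.5 hide × 0.3358 = 83.7821 axe
83.7821 axe × 0.6971 = 58.40450191 fish
58.40450191 fish × 1.218 = 71.13668332638 goat
71.13668332638 goat × 1.6 = 113.818693322208 barley
Net change: 113.818693322208 − 100 = 13.818693322208 barley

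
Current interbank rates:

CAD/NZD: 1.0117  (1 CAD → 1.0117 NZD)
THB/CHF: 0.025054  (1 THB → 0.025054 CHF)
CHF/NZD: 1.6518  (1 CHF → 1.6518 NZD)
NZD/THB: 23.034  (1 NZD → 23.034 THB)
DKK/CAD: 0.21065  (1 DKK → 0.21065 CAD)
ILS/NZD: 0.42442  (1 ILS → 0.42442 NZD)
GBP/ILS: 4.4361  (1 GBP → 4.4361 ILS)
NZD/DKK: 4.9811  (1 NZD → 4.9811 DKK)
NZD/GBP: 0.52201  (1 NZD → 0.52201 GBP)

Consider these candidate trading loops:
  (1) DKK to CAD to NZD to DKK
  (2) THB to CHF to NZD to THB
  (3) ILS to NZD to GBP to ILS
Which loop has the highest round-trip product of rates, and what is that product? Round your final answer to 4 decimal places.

(1) 0.21065 × 1.0117 × 4.9811 = 1.06155
(2) 0.025054 × 1.6518 × 23.034 = 0.95324
(3) 0.42442 × 0.52201 × 4.4361 = 0.98282
Highest is cycle (1) at 1.0615 (>1, arbitrage).

1.0615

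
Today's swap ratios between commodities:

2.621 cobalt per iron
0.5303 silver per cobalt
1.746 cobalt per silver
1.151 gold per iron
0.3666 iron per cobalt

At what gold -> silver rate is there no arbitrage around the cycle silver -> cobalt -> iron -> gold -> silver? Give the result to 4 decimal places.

1.3573

Known legs of the cycle: 1.746 × 0.3666 × 1.151 = 0.7367362236
For no arbitrage the full-cycle product must be 1, so the missing rate is 1 / 0.7367362236 ≈ 1.357338.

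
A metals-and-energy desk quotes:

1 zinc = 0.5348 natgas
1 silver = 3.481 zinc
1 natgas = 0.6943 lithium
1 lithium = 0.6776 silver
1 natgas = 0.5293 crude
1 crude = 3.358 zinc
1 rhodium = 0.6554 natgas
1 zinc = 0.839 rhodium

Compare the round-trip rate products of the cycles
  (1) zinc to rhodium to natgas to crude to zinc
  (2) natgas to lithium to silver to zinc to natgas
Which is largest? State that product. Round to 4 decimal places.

0.9774

(1) 0.839 × 0.6554 × 0.5293 × 3.358 = 0.97735
(2) 0.6943 × 0.6776 × 3.481 × 0.5348 = 0.87582
Highest is cycle (1) at 0.9774 (≤1, no arbitrage).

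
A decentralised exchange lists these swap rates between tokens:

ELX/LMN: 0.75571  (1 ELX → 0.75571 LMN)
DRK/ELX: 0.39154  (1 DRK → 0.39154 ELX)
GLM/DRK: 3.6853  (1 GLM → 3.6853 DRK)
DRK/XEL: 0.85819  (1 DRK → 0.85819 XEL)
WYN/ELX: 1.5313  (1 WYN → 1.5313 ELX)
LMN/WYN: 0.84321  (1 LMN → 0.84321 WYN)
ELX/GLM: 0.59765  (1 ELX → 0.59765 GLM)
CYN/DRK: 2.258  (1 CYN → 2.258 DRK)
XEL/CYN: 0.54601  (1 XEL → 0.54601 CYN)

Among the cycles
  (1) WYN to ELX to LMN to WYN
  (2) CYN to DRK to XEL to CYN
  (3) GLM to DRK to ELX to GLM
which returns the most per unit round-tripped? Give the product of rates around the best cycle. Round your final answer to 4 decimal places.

(1) 1.5313 × 0.75571 × 0.84321 = 0.97578
(2) 2.258 × 0.85819 × 0.54601 = 1.05805
(3) 3.6853 × 0.39154 × 0.59765 = 0.86237
Highest is cycle (2) at 1.0581 (>1, arbitrage).

1.0581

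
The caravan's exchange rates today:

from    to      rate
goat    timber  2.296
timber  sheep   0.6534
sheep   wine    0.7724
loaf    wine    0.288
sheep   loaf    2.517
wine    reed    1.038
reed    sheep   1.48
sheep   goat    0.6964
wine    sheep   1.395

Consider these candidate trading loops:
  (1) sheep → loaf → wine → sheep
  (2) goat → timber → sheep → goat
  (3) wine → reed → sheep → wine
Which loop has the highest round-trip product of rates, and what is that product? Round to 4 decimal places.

(1) 2.517 × 0.288 × 1.395 = 1.01123
(2) 2.296 × 0.6534 × 0.6964 = 1.04474
(3) 1.038 × 1.48 × 0.7724 = 1.18659
Highest is cycle (3) at 1.1866 (>1, arbitrage).

1.1866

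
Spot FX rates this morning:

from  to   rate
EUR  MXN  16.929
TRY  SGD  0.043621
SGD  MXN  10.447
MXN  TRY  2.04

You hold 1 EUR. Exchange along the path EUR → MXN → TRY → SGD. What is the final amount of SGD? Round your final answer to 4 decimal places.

1 EUR × 16.929 = 16.929 MXN
16.929 MXN × 2.04 = 34.53516 TRY
34.53516 TRY × 0.043621 = 1.50645821436 SGD

1.5065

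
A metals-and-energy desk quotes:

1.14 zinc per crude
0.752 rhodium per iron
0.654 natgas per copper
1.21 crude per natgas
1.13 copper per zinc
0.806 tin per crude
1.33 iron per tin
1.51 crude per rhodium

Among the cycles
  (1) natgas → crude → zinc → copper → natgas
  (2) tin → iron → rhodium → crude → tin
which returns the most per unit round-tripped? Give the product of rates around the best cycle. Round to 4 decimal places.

(1) 1.21 × 1.14 × 1.13 × 0.654 = 1.01940
(2) 1.33 × 0.752 × 1.51 × 0.806 = 1.21725
Highest is cycle (2) at 1.2173 (>1, arbitrage).

1.2173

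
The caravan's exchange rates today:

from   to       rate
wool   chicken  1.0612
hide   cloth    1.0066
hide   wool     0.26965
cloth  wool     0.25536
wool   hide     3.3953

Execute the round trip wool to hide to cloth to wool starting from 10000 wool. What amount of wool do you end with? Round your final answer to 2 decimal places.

8727.46

10000 wool × 3.3953 = 33953 hide
33953 hide × 1.0066 = 34177.0898 cloth
34177.0898 cloth × 0.25536 = 8727.461651328 wool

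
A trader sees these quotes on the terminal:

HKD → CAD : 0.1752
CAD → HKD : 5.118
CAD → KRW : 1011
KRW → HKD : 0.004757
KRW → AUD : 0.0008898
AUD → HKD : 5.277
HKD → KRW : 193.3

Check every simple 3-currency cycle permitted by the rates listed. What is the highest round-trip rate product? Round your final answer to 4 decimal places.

0.9076

KRW→AUD→HKD→KRW: 0.0008898 × 5.277 × 193.3 = 0.90764
KRW→HKD→CAD→KRW: 0.004757 × 0.1752 × 1011 = 0.84259
Maximum is KRW→AUD→HKD→KRW at 0.9076; no arbitrage — every cycle loses value.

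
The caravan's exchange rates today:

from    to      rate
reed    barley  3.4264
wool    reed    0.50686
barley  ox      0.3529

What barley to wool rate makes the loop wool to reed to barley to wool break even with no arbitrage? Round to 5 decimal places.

Known legs of the cycle: 0.50686 × 3.4264 = 1.736705104
For no arbitrage the full-cycle product must be 1, so the missing rate is 1 / 1.736705104 ≈ 0.5758030.

0.57580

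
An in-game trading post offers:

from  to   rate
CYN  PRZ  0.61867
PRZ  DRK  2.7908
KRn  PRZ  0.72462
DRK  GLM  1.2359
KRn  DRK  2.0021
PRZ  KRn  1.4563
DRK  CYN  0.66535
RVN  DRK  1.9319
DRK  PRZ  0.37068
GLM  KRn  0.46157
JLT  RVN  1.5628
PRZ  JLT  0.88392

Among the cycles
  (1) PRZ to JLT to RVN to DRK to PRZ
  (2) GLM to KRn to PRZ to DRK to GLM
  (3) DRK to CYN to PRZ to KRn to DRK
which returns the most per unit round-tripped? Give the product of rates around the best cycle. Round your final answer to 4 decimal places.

1.2002

(1) 0.88392 × 1.5628 × 1.9319 × 0.37068 = 0.98924
(2) 0.46157 × 0.72462 × 2.7908 × 1.2359 = 1.15361
(3) 0.66535 × 0.61867 × 1.4563 × 2.0021 = 1.20018
Highest is cycle (3) at 1.2002 (>1, arbitrage).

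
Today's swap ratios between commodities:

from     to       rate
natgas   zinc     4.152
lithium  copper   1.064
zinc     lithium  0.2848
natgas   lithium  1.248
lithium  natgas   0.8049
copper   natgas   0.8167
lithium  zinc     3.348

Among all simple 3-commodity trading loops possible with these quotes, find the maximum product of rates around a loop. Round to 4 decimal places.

1.0845

natgas→lithium→copper→natgas: 1.248 × 1.064 × 0.8167 = 1.08447
natgas→zinc→lithium→natgas: 4.152 × 0.2848 × 0.8049 = 0.95179
Maximum is natgas→lithium→copper→natgas at 1.0845; arbitrage exists.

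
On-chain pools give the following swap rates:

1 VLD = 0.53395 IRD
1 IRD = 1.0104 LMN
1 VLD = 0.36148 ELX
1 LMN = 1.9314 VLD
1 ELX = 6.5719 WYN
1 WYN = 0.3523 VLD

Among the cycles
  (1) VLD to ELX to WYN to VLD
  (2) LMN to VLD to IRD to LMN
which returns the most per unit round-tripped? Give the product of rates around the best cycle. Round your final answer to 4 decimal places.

(1) 0.36148 × 6.5719 × 0.3523 = 0.83693
(2) 1.9314 × 0.53395 × 1.0104 = 1.04200
Highest is cycle (2) at 1.0420 (>1, arbitrage).

1.0420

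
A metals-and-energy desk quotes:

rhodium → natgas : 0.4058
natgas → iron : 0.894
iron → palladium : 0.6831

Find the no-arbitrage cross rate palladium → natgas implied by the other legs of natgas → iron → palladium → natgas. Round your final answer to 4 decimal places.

Known legs of the cycle: 0.894 × 0.6831 = 0.6106914
For no arbitrage the full-cycle product must be 1, so the missing rate is 1 / 0.6106914 ≈ 1.637488.

1.6375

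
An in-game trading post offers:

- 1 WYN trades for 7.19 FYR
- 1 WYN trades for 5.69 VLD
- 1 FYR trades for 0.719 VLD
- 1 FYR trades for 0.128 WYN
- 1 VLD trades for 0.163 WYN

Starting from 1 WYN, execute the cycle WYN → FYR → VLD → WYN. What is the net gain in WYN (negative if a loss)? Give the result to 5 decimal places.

-0.15735

1 WYN × 7.19 = 7.19 FYR
7.19 FYR × 0.719 = 5.16961 VLD
5.16961 VLD × 0.163 = 0.84264643 WYN
Net change: 0.84264643 − 1 = -0.15735357 WYN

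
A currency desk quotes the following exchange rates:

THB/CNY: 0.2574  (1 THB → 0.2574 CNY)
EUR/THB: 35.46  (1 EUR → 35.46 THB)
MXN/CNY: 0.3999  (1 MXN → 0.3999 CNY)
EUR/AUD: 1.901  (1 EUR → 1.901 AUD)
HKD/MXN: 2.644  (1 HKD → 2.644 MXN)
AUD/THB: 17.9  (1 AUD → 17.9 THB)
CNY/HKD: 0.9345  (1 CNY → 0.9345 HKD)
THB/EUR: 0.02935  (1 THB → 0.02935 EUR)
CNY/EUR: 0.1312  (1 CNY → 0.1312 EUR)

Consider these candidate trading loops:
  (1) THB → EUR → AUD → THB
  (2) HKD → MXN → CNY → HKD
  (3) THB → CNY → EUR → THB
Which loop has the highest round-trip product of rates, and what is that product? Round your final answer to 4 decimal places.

(1) 0.02935 × 1.901 × 17.9 = 0.99872
(2) 2.644 × 0.3999 × 0.9345 = 0.98808
(3) 0.2574 × 0.1312 × 35.46 = 1.19752
Highest is cycle (3) at 1.1975 (>1, arbitrage).

1.1975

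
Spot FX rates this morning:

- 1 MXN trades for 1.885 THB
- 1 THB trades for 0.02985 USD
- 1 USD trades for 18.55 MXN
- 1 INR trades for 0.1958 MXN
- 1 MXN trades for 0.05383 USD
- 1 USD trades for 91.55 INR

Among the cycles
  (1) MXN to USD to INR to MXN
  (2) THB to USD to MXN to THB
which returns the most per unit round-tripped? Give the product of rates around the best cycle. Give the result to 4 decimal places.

1.0438

(1) 0.05383 × 91.55 × 0.1958 = 0.96493
(2) 0.02985 × 18.55 × 1.885 = 1.04376
Highest is cycle (2) at 1.0438 (>1, arbitrage).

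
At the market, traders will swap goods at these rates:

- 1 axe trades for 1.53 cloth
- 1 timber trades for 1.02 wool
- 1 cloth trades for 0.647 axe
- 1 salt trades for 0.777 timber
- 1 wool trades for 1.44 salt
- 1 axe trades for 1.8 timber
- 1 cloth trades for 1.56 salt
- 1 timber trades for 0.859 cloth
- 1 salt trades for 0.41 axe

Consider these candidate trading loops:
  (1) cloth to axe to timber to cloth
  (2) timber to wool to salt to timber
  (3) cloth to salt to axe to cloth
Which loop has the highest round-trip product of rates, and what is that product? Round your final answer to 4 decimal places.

(1) 0.647 × 1.8 × 0.859 = 1.00039
(2) 1.02 × 1.44 × 0.777 = 1.14126
(3) 1.56 × 0.41 × 1.53 = 0.97859
Highest is cycle (2) at 1.1413 (>1, arbitrage).

1.1413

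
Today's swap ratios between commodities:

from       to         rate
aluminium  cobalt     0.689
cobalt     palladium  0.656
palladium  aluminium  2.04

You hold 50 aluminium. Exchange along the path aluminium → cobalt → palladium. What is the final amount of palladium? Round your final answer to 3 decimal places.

50 aluminium × 0.689 = 34.45 cobalt
34.45 cobalt × 0.656 = 22.5992 palladium

22.599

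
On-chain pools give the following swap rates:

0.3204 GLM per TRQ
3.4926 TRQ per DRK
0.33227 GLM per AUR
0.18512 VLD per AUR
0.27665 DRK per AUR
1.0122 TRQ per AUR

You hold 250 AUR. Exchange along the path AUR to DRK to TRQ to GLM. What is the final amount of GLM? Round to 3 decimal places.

77.395

250 AUR × 0.27665 = 69.1625 DRK
69.1625 DRK × 3.4926 = 241.5569475 TRQ
241.5569475 TRQ × 0.3204 = 77.394845979 GLM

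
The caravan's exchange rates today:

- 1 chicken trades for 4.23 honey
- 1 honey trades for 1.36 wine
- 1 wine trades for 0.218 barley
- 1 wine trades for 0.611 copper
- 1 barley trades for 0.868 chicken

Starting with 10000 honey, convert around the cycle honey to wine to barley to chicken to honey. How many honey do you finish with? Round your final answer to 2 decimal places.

10885.68

10000 honey × 1.36 = 13600 wine
13600 wine × 0.218 = 2964.8 barley
2964.8 barley × 0.868 = 2573.4464 chicken
2573.4464 chicken × 4.23 = 10885.678272 honey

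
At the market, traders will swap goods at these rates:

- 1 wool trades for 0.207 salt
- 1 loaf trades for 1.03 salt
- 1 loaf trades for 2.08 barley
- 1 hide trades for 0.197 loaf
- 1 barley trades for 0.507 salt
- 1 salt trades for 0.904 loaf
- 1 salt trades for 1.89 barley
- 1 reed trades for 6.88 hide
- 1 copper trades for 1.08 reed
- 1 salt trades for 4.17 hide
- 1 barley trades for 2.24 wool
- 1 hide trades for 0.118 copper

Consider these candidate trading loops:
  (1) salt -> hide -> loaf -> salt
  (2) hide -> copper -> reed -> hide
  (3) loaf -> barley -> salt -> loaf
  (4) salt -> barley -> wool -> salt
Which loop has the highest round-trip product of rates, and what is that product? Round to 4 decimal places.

(1) 4.17 × 0.197 × 1.03 = 0.84613
(2) 0.118 × 1.08 × 6.88 = 0.87679
(3) 2.08 × 0.507 × 0.904 = 0.95332
(4) 1.89 × 2.24 × 0.207 = 0.87636
Highest is cycle (3) at 0.9533 (≤1, no arbitrage).

0.9533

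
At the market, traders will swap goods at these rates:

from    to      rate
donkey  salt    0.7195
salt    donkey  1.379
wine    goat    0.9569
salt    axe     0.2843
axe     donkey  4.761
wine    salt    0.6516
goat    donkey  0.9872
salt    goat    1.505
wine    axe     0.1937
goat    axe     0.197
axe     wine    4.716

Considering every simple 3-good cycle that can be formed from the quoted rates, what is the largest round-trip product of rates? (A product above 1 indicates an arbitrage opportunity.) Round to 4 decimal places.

donkey→salt→goat→donkey: 0.7195 × 1.505 × 0.9872 = 1.06899
donkey→salt→axe→donkey: 0.7195 × 0.2843 × 4.761 = 0.97388
wine→goat→axe→wine: 0.9569 × 0.197 × 4.716 = 0.88901
wine→salt→axe→wine: 0.6516 × 0.2843 × 4.716 = 0.87364
Maximum is donkey→salt→goat→donkey at 1.0690; arbitrage exists.

1.0690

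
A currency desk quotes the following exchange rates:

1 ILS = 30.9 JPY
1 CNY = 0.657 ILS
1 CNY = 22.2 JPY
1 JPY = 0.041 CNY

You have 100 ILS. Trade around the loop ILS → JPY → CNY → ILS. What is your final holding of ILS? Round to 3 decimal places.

83.235

100 ILS × 30.9 = 3090 JPY
3090 JPY × 0.041 = 126.69 CNY
126.69 CNY × 0.657 = 83.23533 ILS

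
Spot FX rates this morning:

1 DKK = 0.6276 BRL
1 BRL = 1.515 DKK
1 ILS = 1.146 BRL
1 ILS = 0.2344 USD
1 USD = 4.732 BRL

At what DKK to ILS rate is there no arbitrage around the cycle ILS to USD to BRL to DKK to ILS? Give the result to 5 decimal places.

Known legs of the cycle: 0.2344 × 4.732 × 1.515 = 1.680408912
For no arbitrage the full-cycle product must be 1, so the missing rate is 1 / 1.680408912 ≈ 0.5950932.

0.59509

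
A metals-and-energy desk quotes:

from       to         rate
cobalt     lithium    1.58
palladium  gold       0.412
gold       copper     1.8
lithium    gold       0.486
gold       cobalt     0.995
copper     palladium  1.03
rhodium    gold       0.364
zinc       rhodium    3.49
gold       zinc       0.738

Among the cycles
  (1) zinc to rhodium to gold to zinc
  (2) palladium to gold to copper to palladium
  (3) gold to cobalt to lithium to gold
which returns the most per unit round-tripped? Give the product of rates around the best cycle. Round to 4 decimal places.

(1) 3.49 × 0.364 × 0.738 = 0.93753
(2) 0.412 × 1.8 × 1.03 = 0.76385
(3) 0.995 × 1.58 × 0.486 = 0.76404
Highest is cycle (1) at 0.9375 (≤1, no arbitrage).

0.9375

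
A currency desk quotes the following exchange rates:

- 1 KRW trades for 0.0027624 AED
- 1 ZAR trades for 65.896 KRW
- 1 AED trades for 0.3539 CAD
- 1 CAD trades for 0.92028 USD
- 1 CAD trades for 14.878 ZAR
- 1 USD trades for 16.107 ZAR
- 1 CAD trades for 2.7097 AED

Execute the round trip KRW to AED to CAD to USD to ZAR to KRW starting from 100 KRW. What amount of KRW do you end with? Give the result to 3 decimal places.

100 KRW × 0.0027624 = 0.27624 AED
0.27624 AED × 0.3539 = 0.097761336 CAD
0.097761336 CAD × 0.92028 = 0.08996780229408 USD
0.08996780229408 USD × 16.107 = 1.44911139155074656 ZAR
1.44911139155074656 ZAR × 65.896 = 95.49064425762799531776 KRW

95.491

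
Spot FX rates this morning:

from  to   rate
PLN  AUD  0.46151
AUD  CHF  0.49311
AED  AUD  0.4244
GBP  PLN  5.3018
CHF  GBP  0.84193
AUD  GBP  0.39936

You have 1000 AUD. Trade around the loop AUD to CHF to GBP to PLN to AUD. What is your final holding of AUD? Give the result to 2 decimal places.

1000 AUD × 0.49311 = 493.11 CHF
493.11 CHF × 0.84193 = 415.1641023 GBP
415.1641023 GBP × 5.3018 = 2201.11703757414 PLN
2201.11703757414 PLN × 0.46151 = 1015.8375240108413514 AUD

1015.84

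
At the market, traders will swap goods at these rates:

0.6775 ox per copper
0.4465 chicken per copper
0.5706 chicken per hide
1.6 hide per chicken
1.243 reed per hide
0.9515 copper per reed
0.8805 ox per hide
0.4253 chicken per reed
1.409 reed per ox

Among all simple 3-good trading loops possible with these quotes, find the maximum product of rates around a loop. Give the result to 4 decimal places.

0.9083

copper→ox→reed→copper: 0.6775 × 1.409 × 0.9515 = 0.90830
hide→reed→chicken→hide: 1.243 × 0.4253 × 1.6 = 0.84584
Maximum is copper→ox→reed→copper at 0.9083; no arbitrage — every cycle loses value.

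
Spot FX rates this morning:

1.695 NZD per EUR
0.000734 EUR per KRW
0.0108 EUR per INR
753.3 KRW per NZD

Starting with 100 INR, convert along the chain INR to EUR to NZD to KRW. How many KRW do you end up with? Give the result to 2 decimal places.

1378.99

100 INR × 0.0108 = 1.08 EUR
1.08 EUR × 1.695 = 1.8306 NZD
1.8306 NZD × 753.3 = 1378.99098 KRW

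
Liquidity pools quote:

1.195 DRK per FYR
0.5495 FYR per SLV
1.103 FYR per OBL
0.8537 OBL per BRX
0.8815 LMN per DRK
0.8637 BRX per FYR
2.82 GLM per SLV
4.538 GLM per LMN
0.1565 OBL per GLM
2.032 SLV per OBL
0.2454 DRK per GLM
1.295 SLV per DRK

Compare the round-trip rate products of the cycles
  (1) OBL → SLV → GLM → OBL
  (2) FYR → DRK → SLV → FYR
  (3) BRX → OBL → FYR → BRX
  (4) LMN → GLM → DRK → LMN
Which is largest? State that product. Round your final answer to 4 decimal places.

0.9817

(1) 2.032 × 2.82 × 0.1565 = 0.89678
(2) 1.195 × 1.295 × 0.5495 = 0.85036
(3) 0.8537 × 1.103 × 0.8637 = 0.81329
(4) 4.538 × 0.2454 × 0.8815 = 0.98166
Highest is cycle (4) at 0.9817 (≤1, no arbitrage).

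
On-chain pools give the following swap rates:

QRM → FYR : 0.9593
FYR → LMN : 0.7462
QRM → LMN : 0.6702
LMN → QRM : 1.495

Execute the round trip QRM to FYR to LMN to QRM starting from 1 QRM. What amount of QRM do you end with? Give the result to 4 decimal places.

1.0702

1 QRM × 0.9593 = 0.9593 FYR
0.9593 FYR × 0.7462 = 0.71582966 LMN
0.71582966 LMN × 1.495 = 1.0701653417 QRM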